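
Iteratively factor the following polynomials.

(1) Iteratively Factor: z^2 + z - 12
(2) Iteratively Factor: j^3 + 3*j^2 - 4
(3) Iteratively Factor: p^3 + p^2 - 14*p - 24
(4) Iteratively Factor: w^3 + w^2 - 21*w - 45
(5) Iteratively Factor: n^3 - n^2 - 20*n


(1) = (z - 3)*(z + 4)
(2) = (j - 1)*(j^2 + 4*j + 4) = (j - 1)*(j + 2)*(j + 2)
(3) = (p + 2)*(p^2 - p - 12) = (p - 4)*(p + 2)*(p + 3)
(4) = (w + 3)*(w^2 - 2*w - 15) = (w + 3)^2*(w - 5)
(5) = (n - 5)*(n^2 + 4*n) = n*(n - 5)*(n + 4)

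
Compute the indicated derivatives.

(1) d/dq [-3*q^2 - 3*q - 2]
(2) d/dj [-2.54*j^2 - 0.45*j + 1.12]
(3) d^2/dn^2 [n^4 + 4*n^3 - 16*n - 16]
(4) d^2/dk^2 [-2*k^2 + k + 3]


(1) = -6*q - 3
(2) = -5.08*j - 0.45
(3) = 12*n*(n + 2)
(4) = -4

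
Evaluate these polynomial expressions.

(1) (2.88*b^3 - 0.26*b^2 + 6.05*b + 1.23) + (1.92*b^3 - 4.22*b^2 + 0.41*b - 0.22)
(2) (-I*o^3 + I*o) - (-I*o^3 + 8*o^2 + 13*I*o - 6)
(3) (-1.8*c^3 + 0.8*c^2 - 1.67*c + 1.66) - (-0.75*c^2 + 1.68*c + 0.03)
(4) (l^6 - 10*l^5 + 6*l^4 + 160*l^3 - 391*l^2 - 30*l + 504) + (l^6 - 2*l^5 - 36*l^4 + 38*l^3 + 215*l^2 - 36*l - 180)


(1) = 4.8*b^3 - 4.48*b^2 + 6.46*b + 1.01
(2) = -8*o^2 - 12*I*o + 6
(3) = -1.8*c^3 + 1.55*c^2 - 3.35*c + 1.63
(4) = 2*l^6 - 12*l^5 - 30*l^4 + 198*l^3 - 176*l^2 - 66*l + 324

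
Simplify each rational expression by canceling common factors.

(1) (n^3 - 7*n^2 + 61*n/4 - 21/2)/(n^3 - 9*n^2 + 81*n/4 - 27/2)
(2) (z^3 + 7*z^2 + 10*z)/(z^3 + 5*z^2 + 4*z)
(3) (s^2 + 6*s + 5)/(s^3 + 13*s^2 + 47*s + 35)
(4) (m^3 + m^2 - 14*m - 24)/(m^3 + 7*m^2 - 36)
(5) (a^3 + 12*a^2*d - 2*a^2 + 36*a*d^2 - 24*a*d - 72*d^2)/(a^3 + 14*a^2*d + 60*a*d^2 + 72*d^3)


(1) = (2*n^2 - 11*n + 14)/(2*n^2 - 15*n + 18)
(2) = (z^2 + 7*z + 10)/(z^2 + 5*z + 4)
(3) = 1/(s + 7)
(4) = (m^2 - 2*m - 8)/(m^2 + 4*m - 12)
(5) = (a - 2)/(a + 2*d)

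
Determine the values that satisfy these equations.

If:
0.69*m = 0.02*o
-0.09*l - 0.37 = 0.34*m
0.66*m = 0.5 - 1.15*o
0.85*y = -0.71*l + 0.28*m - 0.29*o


Then:
l = -4.16
m = 0.01
o = 0.43
y = 3.33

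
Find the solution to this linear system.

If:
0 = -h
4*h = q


Then:
h = 0
q = 0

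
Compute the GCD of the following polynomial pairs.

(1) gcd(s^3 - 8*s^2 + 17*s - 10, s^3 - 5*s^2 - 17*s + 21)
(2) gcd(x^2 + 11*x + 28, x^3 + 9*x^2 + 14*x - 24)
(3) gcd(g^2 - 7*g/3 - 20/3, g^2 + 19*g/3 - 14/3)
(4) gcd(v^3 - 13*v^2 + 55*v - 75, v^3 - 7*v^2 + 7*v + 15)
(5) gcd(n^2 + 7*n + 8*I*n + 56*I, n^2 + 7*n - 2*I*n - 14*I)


(1) = s - 1
(2) = gcd((x + 4)*(x + 7), (x - 1)*(x + 4)*(x + 6)) = x + 4
(3) = 1
(4) = v^2 - 8*v + 15
(5) = n + 7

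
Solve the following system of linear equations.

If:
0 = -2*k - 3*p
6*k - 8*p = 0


Then:
k = 0
p = 0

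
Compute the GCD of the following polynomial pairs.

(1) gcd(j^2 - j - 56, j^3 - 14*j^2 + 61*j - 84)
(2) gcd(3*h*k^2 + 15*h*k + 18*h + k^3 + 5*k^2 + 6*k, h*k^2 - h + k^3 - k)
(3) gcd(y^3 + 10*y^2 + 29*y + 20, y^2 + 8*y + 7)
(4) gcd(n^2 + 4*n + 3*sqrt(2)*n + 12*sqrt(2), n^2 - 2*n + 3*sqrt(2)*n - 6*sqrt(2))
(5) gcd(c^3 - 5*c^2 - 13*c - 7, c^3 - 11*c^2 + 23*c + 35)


(1) = 1
(2) = 1
(3) = y + 1
(4) = n + 3*sqrt(2)
(5) = gcd((c - 7)*(c + 1)^2, (c - 7)*(c - 5)*(c + 1)) = c^2 - 6*c - 7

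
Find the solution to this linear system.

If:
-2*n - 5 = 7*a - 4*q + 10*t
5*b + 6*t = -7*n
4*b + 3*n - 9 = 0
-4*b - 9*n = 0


Then:
a = 4*q/7 + 69/56
b = 27/8
n = -3/2
t = -17/16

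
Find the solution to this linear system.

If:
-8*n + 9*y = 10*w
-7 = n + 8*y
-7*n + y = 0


Then:
n = -7/57
w = -77/114
y = -49/57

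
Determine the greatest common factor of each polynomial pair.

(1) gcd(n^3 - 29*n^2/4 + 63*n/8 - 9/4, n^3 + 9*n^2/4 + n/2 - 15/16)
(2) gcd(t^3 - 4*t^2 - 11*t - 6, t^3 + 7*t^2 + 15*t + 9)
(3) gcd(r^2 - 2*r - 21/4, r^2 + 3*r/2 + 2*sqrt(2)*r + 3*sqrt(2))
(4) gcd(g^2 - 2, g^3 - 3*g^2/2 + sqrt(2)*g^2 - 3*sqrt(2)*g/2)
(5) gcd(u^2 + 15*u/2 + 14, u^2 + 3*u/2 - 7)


(1) = gcd((n - 6)*(n - 3/4)*(n - 1/2), (n - 1/2)*(n + 5/4)*(n + 3/2)) = n - 1/2
(2) = t + 1
(3) = gcd((r - 7/2)*(r + 3/2), (r + 3/2)*(r + 2*sqrt(2))) = r + 3/2
(4) = gcd((g - sqrt(2))*(g + sqrt(2)), g*(g - 3/2)*(g + sqrt(2))) = g + sqrt(2)
(5) = gcd((u + 7/2)*(u + 4), (u - 2)*(u + 7/2)) = u + 7/2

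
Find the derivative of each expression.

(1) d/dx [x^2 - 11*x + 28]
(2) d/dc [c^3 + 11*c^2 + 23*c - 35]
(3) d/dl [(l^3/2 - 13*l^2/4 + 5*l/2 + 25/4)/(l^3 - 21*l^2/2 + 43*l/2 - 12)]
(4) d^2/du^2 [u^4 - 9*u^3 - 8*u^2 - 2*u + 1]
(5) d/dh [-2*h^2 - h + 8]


(1) = 2*x - 11
(2) = 3*c^2 + 22*c + 23
(3) = (-16*l^4 + 132*l^3 - 643*l^2 + 1674*l - 1315)/(2*(4*l^6 - 84*l^5 + 613*l^4 - 1902*l^3 + 2857*l^2 - 2064*l + 576))
(4) = 12*u^2 - 54*u - 16
(5) = -4*h - 1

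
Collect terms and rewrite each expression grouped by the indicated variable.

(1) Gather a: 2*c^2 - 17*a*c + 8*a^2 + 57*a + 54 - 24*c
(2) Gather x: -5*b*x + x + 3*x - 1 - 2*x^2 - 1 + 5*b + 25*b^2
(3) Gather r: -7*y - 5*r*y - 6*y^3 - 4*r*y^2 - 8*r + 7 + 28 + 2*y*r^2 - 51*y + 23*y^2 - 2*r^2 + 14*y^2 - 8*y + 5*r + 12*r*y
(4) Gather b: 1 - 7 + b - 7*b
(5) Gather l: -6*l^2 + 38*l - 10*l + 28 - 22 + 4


(1) = 8*a^2 + a*(57 - 17*c) + 2*c^2 - 24*c + 54
(2) = 25*b^2 + 5*b - 2*x^2 + x*(4 - 5*b) - 2
(3) = r^2*(2*y - 2) + r*(-4*y^2 + 7*y - 3) - 6*y^3 + 37*y^2 - 66*y + 35
(4) = -6*b - 6
(5) = -6*l^2 + 28*l + 10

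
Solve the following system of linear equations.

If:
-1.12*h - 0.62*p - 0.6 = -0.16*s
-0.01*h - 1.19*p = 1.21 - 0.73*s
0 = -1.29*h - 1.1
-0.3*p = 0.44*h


Then:
No Solution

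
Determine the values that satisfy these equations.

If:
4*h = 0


Then:
h = 0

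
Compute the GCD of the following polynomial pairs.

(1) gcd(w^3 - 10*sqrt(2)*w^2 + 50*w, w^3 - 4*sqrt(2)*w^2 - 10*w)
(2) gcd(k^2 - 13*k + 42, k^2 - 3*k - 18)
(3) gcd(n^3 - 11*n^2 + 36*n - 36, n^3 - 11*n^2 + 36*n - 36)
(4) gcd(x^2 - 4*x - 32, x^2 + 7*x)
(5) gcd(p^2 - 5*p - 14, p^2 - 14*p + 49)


(1) = w^2 - 5*sqrt(2)*w
(2) = gcd((k - 7)*(k - 6), (k - 6)*(k + 3)) = k - 6
(3) = n^3 - 11*n^2 + 36*n - 36
(4) = gcd((x - 8)*(x + 4), x*(x + 7)) = 1
(5) = gcd((p - 7)*(p + 2), (p - 7)^2) = p - 7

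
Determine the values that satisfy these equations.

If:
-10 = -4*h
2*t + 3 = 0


Then:
h = 5/2
t = -3/2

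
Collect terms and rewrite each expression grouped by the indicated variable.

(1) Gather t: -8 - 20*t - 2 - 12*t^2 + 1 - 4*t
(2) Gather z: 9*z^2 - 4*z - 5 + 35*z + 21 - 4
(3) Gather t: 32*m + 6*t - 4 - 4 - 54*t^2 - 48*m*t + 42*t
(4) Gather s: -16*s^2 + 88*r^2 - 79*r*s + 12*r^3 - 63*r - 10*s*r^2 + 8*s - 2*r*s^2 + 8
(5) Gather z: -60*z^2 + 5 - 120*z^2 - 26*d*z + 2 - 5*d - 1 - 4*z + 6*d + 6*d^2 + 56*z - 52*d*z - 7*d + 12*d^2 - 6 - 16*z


(1) = -12*t^2 - 24*t - 9
(2) = 9*z^2 + 31*z + 12
(3) = 32*m - 54*t^2 + t*(48 - 48*m) - 8
(4) = 12*r^3 + 88*r^2 - 63*r + s^2*(-2*r - 16) + s*(-10*r^2 - 79*r + 8) + 8
(5) = 18*d^2 - 6*d - 180*z^2 + z*(36 - 78*d)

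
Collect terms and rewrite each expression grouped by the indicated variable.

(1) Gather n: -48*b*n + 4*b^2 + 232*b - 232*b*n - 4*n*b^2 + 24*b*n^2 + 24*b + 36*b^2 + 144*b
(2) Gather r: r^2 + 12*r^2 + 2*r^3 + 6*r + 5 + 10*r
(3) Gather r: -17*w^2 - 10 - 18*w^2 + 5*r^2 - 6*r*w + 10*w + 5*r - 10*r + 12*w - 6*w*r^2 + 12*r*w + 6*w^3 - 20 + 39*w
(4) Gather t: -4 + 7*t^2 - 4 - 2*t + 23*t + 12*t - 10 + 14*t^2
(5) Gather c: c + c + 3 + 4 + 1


(1) = 40*b^2 + 24*b*n^2 + 400*b + n*(-4*b^2 - 280*b)
(2) = 2*r^3 + 13*r^2 + 16*r + 5
(3) = r^2*(5 - 6*w) + r*(6*w - 5) + 6*w^3 - 35*w^2 + 61*w - 30
(4) = 21*t^2 + 33*t - 18
(5) = 2*c + 8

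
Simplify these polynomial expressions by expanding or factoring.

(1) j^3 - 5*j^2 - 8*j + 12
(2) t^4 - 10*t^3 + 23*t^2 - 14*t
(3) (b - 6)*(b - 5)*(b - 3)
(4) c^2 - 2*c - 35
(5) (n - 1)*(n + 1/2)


(1) = (j - 6)*(j - 1)*(j + 2)
(2) = t*(t - 7)*(t - 2)*(t - 1)
(3) = b^3 - 14*b^2 + 63*b - 90
(4) = (c - 7)*(c + 5)
(5) = n^2 - n/2 - 1/2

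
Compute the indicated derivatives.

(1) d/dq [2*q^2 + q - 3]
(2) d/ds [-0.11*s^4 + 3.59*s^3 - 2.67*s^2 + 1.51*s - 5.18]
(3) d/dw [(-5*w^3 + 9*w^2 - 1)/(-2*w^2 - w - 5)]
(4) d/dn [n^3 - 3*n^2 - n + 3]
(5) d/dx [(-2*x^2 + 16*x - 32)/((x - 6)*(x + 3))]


(1) = 4*q + 1
(2) = -0.44*s^3 + 10.77*s^2 - 5.34*s + 1.51
(3) = (10*w^4 + 10*w^3 + 66*w^2 - 94*w - 1)/(4*w^4 + 4*w^3 + 21*w^2 + 10*w + 25)
(4) = 3*n^2 - 6*n - 1
(5) = 2*(-5*x^2 + 68*x - 192)/(x^4 - 6*x^3 - 27*x^2 + 108*x + 324)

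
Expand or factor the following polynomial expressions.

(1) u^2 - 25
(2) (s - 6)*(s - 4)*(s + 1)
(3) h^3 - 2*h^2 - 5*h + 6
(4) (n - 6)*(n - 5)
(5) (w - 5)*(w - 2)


(1) = (u - 5)*(u + 5)
(2) = s^3 - 9*s^2 + 14*s + 24
(3) = (h - 3)*(h - 1)*(h + 2)
(4) = n^2 - 11*n + 30
(5) = w^2 - 7*w + 10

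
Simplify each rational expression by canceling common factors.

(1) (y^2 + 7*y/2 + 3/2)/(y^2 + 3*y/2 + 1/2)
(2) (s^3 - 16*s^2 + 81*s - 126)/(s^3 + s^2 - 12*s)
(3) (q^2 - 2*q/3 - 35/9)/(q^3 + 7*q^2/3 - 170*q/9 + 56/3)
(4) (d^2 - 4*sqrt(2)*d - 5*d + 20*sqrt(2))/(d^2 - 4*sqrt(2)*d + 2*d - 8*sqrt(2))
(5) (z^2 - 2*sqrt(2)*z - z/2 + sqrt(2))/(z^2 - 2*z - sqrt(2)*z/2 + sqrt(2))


(1) = (y + 3)/(y + 1)
(2) = (s^2 - 13*s + 42)/(s^2 + 4*s)
(3) = (3*q + 5)/(3*q^2 + 14*q - 24)
(4) = (d - 5)/(d + 2)
(5) = (4*z^2 + z*(-8*sqrt(2) - 2) + 4*sqrt(2))/(4*z^2 + z*(-8 - 2*sqrt(2)) + 4*sqrt(2))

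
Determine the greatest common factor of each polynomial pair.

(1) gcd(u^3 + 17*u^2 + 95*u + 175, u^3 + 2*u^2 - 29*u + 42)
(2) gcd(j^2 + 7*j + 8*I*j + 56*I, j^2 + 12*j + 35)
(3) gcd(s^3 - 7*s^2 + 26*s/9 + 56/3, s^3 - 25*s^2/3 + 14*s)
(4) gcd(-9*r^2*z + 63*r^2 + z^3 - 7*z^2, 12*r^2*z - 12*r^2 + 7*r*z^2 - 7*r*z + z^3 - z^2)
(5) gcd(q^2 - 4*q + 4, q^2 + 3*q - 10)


(1) = gcd((u + 5)^2*(u + 7), (u - 3)*(u - 2)*(u + 7)) = u + 7
(2) = j + 7
(3) = s^2 - 25*s/3 + 14
(4) = gcd((-3*r + z)*(3*r + z)*(z - 7), (3*r + z)*(4*r + z)*(z - 1)) = 3*r + z
(5) = q - 2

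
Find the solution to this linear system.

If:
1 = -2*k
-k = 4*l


Then:
k = -1/2
l = 1/8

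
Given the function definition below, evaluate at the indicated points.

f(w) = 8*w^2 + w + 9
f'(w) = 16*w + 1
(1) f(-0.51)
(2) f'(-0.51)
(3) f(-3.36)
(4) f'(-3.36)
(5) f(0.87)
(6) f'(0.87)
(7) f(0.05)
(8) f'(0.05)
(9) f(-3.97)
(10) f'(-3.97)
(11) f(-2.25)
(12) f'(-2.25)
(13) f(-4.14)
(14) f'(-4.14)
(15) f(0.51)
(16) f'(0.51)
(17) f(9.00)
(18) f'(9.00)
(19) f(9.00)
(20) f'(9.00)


(1) = 10.57
(2) = -7.16
(3) = 95.96
(4) = -52.76
(5) = 15.93
(6) = 14.92
(7) = 9.07
(8) = 1.80
(9) = 131.12
(10) = -62.52
(11) = 47.25
(12) = -35.00
(13) = 141.98
(14) = -65.24
(15) = 11.59
(16) = 9.16
(17) = 666.00
(18) = 145.00
(19) = 666.00
(20) = 145.00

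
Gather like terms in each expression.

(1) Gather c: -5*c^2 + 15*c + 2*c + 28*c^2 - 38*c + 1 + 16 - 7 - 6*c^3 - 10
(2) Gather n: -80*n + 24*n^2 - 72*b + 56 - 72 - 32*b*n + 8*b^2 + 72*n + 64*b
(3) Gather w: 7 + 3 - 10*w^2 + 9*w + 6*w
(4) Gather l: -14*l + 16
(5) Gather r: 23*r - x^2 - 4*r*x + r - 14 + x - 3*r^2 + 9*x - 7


(1) = -6*c^3 + 23*c^2 - 21*c
(2) = 8*b^2 - 8*b + 24*n^2 + n*(-32*b - 8) - 16
(3) = -10*w^2 + 15*w + 10
(4) = 16 - 14*l
(5) = -3*r^2 + r*(24 - 4*x) - x^2 + 10*x - 21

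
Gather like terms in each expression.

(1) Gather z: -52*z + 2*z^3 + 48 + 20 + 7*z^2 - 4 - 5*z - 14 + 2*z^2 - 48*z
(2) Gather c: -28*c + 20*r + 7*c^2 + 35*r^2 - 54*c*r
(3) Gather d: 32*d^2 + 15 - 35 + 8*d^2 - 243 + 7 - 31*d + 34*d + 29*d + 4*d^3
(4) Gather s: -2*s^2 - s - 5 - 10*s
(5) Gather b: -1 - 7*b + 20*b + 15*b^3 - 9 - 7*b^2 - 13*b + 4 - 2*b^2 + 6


(1) = 2*z^3 + 9*z^2 - 105*z + 50
(2) = 7*c^2 + c*(-54*r - 28) + 35*r^2 + 20*r
(3) = 4*d^3 + 40*d^2 + 32*d - 256
(4) = -2*s^2 - 11*s - 5
(5) = 15*b^3 - 9*b^2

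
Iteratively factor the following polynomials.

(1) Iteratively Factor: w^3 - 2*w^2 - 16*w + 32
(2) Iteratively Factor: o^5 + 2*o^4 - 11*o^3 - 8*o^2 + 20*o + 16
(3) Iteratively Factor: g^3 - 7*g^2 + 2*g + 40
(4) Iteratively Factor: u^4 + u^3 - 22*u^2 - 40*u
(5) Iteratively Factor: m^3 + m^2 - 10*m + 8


(1) = (w - 4)*(w^2 + 2*w - 8) = (w - 4)*(w - 2)*(w + 4)
(2) = (o - 2)*(o^4 + 4*o^3 - 3*o^2 - 14*o - 8) = (o - 2)*(o + 1)*(o^3 + 3*o^2 - 6*o - 8) = (o - 2)^2*(o + 1)*(o^2 + 5*o + 4) = (o - 2)^2*(o + 1)*(o + 4)*(o + 1)
(3) = (g - 4)*(g^2 - 3*g - 10) = (g - 5)*(g - 4)*(g + 2)
(4) = (u - 5)*(u^3 + 6*u^2 + 8*u) = u*(u - 5)*(u^2 + 6*u + 8) = u*(u - 5)*(u + 4)*(u + 2)
(5) = (m + 4)*(m^2 - 3*m + 2) = (m - 1)*(m + 4)*(m - 2)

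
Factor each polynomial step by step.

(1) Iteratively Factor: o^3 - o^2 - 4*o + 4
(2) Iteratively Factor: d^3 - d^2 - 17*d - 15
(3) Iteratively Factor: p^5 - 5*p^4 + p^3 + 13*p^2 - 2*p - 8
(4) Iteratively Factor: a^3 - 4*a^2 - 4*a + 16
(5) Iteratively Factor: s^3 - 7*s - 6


(1) = (o - 2)*(o^2 + o - 2) = (o - 2)*(o + 2)*(o - 1)
(2) = (d - 5)*(d^2 + 4*d + 3) = (d - 5)*(d + 1)*(d + 3)
(3) = (p - 4)*(p^4 - p^3 - 3*p^2 + p + 2) = (p - 4)*(p - 2)*(p^3 + p^2 - p - 1) = (p - 4)*(p - 2)*(p - 1)*(p^2 + 2*p + 1) = (p - 4)*(p - 2)*(p - 1)*(p + 1)*(p + 1)
(4) = (a + 2)*(a^2 - 6*a + 8) = (a - 2)*(a + 2)*(a - 4)
(5) = (s + 1)*(s^2 - s - 6) = (s - 3)*(s + 1)*(s + 2)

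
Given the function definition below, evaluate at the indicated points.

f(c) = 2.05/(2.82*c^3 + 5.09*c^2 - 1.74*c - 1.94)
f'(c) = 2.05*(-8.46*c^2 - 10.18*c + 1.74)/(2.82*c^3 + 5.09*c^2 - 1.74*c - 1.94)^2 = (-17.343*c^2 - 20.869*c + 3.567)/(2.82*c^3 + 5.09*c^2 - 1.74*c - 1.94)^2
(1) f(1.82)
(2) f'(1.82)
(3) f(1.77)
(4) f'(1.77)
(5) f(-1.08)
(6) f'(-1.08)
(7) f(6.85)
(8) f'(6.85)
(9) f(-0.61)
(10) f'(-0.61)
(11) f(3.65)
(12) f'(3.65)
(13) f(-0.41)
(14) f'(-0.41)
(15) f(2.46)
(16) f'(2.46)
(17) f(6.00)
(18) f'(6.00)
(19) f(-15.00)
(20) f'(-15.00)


(1) = 0.07
(2) = -0.11
(3) = 0.08
(4) = -0.12
(5) = 0.88
(6) = 1.09
(7) = 0.00
(8) = -0.00
(9) = 5.46
(10) = 69.89
(11) = 0.01
(12) = -0.01
(13) = -3.63
(14) = 28.81
(15) = 0.03
(16) = -0.03
(17) = 0.00
(18) = -0.00
(19) = -0.00
(20) = -0.00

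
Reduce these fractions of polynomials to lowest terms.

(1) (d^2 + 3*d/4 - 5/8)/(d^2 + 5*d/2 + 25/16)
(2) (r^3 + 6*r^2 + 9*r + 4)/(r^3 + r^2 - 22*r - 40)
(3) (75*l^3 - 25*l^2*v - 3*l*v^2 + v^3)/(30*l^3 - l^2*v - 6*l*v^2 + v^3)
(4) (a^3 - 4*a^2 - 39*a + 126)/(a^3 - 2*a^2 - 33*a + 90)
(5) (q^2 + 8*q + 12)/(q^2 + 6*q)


(1) = (4*d - 2)/(4*d + 5)
(2) = (r^2 + 2*r + 1)/(r^2 - 3*r - 10)
(3) = (5*l + v)/(2*l + v)
(4) = (a - 7)/(a - 5)
(5) = (q + 2)/q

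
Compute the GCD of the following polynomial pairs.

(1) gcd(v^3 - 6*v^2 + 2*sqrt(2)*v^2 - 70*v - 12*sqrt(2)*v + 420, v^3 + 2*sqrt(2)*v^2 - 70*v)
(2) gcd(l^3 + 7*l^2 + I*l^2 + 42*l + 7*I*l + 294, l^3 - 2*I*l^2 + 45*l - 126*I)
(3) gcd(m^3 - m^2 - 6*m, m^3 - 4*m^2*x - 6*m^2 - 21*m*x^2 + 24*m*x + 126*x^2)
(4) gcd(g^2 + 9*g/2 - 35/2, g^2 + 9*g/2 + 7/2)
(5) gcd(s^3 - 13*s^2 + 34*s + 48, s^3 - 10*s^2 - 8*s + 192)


(1) = gcd((v - 6)*(v - 5*sqrt(2))*(v + 7*sqrt(2)), v*(v - 5*sqrt(2))*(v + 7*sqrt(2))) = v^2 + 2*sqrt(2)*v - 70
(2) = l^2 + I*l + 42
(3) = gcd(m*(m - 3)*(m + 2), (m - 6)*(m - 7*x)*(m + 3*x)) = 1
(4) = 1
(5) = s^2 - 14*s + 48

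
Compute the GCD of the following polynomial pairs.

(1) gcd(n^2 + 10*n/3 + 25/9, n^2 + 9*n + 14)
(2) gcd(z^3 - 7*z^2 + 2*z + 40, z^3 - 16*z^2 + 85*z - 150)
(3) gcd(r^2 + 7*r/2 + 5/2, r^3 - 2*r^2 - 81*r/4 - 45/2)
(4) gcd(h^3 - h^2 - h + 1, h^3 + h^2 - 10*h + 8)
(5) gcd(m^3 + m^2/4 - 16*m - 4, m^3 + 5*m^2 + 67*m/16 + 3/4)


(1) = 1
(2) = z - 5
(3) = r + 5/2
(4) = h - 1
(5) = m^2 + 17*m/4 + 1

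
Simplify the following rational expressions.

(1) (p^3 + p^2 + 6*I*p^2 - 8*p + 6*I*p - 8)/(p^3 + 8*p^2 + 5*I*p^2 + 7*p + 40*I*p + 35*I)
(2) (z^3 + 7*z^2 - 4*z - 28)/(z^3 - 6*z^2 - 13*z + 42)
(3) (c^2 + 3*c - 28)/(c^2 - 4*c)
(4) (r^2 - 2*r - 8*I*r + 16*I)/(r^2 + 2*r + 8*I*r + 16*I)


(1) = (p^2 + 6*I*p - 8)/(p^2 + p*(7 + 5*I) + 35*I)
(2) = (z^2 + 9*z + 14)/(z^2 - 4*z - 21)
(3) = (c + 7)/c
(4) = (r^2 + r*(-2 - 8*I) + 16*I)/(r^2 + r*(2 + 8*I) + 16*I)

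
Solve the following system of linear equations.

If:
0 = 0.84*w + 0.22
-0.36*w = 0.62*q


Then:
q = 0.15
w = -0.26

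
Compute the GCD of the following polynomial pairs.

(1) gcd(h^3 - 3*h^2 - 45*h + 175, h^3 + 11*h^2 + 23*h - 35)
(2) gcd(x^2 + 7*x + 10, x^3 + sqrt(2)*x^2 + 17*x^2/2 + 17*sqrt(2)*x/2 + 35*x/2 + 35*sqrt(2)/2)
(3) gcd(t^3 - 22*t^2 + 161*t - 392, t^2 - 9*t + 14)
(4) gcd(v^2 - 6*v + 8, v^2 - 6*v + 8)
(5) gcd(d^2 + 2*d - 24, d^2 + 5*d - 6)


(1) = h + 7
(2) = x + 5
(3) = gcd((t - 8)*(t - 7)^2, (t - 7)*(t - 2)) = t - 7
(4) = v^2 - 6*v + 8
(5) = gcd((d - 4)*(d + 6), (d - 1)*(d + 6)) = d + 6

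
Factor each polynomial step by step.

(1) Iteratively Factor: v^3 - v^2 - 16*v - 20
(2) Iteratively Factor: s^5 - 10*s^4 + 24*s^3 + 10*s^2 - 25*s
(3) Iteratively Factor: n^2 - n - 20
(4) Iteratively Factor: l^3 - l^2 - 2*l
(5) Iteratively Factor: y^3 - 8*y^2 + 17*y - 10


(1) = (v - 5)*(v^2 + 4*v + 4) = (v - 5)*(v + 2)*(v + 2)
(2) = (s)*(s^4 - 10*s^3 + 24*s^2 + 10*s - 25) = s*(s - 1)*(s^3 - 9*s^2 + 15*s + 25) = s*(s - 5)*(s - 1)*(s^2 - 4*s - 5) = s*(s - 5)^2*(s - 1)*(s + 1)
(3) = (n + 4)*(n - 5)
(4) = (l)*(l^2 - l - 2) = l*(l + 1)*(l - 2)
(5) = (y - 1)*(y^2 - 7*y + 10) = (y - 2)*(y - 1)*(y - 5)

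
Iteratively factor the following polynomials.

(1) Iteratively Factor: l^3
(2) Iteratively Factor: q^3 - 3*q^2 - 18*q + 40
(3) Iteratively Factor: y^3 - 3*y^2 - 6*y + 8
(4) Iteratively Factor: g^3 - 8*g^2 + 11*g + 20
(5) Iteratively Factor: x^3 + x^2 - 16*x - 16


(1) = (l)*(l^2) = l^2*(l)
(2) = (q + 4)*(q^2 - 7*q + 10) = (q - 5)*(q + 4)*(q - 2)
(3) = (y + 2)*(y^2 - 5*y + 4) = (y - 4)*(y + 2)*(y - 1)
(4) = (g + 1)*(g^2 - 9*g + 20) = (g - 4)*(g + 1)*(g - 5)
(5) = (x + 4)*(x^2 - 3*x - 4) = (x + 1)*(x + 4)*(x - 4)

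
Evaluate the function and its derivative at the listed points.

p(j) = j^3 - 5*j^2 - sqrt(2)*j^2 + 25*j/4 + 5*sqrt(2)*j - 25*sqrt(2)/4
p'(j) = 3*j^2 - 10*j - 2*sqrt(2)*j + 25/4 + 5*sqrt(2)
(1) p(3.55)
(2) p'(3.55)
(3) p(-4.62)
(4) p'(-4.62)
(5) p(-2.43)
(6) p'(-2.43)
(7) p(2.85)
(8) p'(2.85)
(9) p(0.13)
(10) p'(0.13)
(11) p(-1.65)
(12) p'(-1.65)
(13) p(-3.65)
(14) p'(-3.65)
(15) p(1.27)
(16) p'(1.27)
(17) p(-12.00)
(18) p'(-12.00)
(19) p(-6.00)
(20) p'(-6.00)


(1) = 2.35
(2) = 5.59
(3) = -305.90
(4) = 136.62
(5) = -93.43
(6) = 62.21
(7) = 0.18
(8) = 1.13
(9) = -7.21
(10) = 11.70
(11) = -52.77
(12) = 42.66
(13) = -191.54
(14) = 100.11
(15) = -0.22
(16) = 1.87
(17) = -2820.34
(18) = 599.26
(19) = -535.68
(20) = 198.29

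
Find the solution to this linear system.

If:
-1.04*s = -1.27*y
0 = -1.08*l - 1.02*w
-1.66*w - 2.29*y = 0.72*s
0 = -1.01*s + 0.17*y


Then:
l = 0.00
s = 0.00
w = 0.00
y = 0.00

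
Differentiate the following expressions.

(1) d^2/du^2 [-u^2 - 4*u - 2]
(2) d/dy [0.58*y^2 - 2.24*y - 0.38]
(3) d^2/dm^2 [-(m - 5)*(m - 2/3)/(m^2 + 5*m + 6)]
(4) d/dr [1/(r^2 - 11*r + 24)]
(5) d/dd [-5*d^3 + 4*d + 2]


(1) = -2
(2) = 1.16*y - 2.24
(3) = 16*(4*m^3 + 3*m^2 - 57*m - 101)/(3*(m^6 + 15*m^5 + 93*m^4 + 305*m^3 + 558*m^2 + 540*m + 216))
(4) = (11 - 2*r)/(r^2 - 11*r + 24)^2
(5) = 4 - 15*d^2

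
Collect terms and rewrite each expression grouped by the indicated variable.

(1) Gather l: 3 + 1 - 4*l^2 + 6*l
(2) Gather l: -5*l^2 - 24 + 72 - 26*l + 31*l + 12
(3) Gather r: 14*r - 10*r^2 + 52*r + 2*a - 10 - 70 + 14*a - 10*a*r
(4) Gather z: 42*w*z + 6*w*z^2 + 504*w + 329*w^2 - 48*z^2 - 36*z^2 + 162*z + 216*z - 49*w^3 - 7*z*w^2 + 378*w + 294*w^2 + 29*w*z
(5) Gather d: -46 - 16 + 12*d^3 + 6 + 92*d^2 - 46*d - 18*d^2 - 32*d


(1) = -4*l^2 + 6*l + 4
(2) = -5*l^2 + 5*l + 60
(3) = 16*a - 10*r^2 + r*(66 - 10*a) - 80
(4) = -49*w^3 + 623*w^2 + 882*w + z^2*(6*w - 84) + z*(-7*w^2 + 71*w + 378)
(5) = 12*d^3 + 74*d^2 - 78*d - 56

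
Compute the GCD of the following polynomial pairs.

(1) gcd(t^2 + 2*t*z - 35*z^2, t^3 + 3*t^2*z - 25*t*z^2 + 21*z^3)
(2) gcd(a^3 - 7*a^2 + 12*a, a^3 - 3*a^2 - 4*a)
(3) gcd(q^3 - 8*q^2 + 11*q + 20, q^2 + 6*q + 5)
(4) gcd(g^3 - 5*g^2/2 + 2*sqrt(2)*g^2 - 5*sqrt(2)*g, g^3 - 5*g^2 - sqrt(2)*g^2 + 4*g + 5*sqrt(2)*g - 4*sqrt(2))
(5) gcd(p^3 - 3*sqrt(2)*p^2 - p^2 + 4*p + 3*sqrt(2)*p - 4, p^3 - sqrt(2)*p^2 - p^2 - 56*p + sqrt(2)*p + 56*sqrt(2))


(1) = t + 7*z
(2) = a^2 - 4*a
(3) = q + 1
(4) = 1
(5) = gcd((p - 1)*(p - 2*sqrt(2))*(p - sqrt(2)), (p - 8)*(p + 7)*(p - sqrt(2))) = p - sqrt(2)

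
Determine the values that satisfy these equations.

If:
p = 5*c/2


Then:
c = 2*p/5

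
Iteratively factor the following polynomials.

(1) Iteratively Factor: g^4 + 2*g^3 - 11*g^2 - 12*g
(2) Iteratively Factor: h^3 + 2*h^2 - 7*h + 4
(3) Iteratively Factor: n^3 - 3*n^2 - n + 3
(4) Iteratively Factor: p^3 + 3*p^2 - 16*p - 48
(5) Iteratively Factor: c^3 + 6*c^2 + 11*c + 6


(1) = (g - 3)*(g^3 + 5*g^2 + 4*g) = (g - 3)*(g + 1)*(g^2 + 4*g) = g*(g - 3)*(g + 1)*(g + 4)
(2) = (h + 4)*(h^2 - 2*h + 1) = (h - 1)*(h + 4)*(h - 1)
(3) = (n - 1)*(n^2 - 2*n - 3) = (n - 1)*(n + 1)*(n - 3)
(4) = (p + 3)*(p^2 - 16) = (p - 4)*(p + 3)*(p + 4)
(5) = (c + 2)*(c^2 + 4*c + 3) = (c + 2)*(c + 3)*(c + 1)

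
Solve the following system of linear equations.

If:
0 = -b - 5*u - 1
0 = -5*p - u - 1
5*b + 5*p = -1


Then:
b = -1/26
p = -21/130
u = -5/26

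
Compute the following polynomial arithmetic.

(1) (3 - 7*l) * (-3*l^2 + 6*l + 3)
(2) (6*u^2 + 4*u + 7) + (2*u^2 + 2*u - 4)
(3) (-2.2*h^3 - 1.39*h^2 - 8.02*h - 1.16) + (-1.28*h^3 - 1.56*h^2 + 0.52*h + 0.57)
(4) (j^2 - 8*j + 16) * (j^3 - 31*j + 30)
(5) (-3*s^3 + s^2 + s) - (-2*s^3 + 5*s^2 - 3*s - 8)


(1) = 21*l^3 - 51*l^2 - 3*l + 9
(2) = 8*u^2 + 6*u + 3
(3) = -3.48*h^3 - 2.95*h^2 - 7.5*h - 0.59
(4) = j^5 - 8*j^4 - 15*j^3 + 278*j^2 - 736*j + 480
(5) = -s^3 - 4*s^2 + 4*s + 8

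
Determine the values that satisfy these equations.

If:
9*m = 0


Then:
m = 0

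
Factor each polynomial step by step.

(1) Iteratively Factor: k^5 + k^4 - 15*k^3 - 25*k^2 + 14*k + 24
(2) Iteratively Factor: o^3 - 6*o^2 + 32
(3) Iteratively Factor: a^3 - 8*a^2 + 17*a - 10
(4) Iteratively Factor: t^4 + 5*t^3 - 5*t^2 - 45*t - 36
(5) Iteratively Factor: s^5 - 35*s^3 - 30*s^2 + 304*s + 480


(1) = (k - 4)*(k^4 + 5*k^3 + 5*k^2 - 5*k - 6) = (k - 4)*(k - 1)*(k^3 + 6*k^2 + 11*k + 6) = (k - 4)*(k - 1)*(k + 3)*(k^2 + 3*k + 2) = (k - 4)*(k - 1)*(k + 2)*(k + 3)*(k + 1)
(2) = (o - 4)*(o^2 - 2*o - 8) = (o - 4)*(o + 2)*(o - 4)
(3) = (a - 5)*(a^2 - 3*a + 2) = (a - 5)*(a - 2)*(a - 1)
(4) = (t + 3)*(t^3 + 2*t^2 - 11*t - 12) = (t - 3)*(t + 3)*(t^2 + 5*t + 4) = (t - 3)*(t + 1)*(t + 3)*(t + 4)
(5) = (s + 2)*(s^4 - 2*s^3 - 31*s^2 + 32*s + 240) = (s + 2)*(s + 4)*(s^3 - 6*s^2 - 7*s + 60) = (s + 2)*(s + 3)*(s + 4)*(s^2 - 9*s + 20) = (s - 4)*(s + 2)*(s + 3)*(s + 4)*(s - 5)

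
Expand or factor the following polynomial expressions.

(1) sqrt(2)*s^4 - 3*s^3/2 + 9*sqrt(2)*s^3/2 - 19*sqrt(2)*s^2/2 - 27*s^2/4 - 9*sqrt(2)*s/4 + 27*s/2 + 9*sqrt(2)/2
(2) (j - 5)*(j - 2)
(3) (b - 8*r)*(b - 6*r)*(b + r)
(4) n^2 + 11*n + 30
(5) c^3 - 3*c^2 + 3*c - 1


(1) = (s - 3/2)*(s + 6)*(s - sqrt(2))*(sqrt(2)*s + 1/2)
(2) = j^2 - 7*j + 10
(3) = b^3 - 13*b^2*r + 34*b*r^2 + 48*r^3
(4) = (n + 5)*(n + 6)
(5) = (c - 1)^3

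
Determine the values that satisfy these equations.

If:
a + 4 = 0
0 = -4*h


Then:
a = -4
h = 0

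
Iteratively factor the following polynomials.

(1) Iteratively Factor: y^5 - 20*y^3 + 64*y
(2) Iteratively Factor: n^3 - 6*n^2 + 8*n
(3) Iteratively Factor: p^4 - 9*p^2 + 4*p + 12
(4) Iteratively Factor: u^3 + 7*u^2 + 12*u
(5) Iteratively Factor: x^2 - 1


(1) = (y + 4)*(y^4 - 4*y^3 - 4*y^2 + 16*y) = (y - 2)*(y + 4)*(y^3 - 2*y^2 - 8*y) = y*(y - 2)*(y + 4)*(y^2 - 2*y - 8) = y*(y - 4)*(y - 2)*(y + 4)*(y + 2)
(2) = (n - 4)*(n^2 - 2*n) = (n - 4)*(n - 2)*(n)
(3) = (p + 1)*(p^3 - p^2 - 8*p + 12) = (p - 2)*(p + 1)*(p^2 + p - 6) = (p - 2)^2*(p + 1)*(p + 3)
(4) = (u + 3)*(u^2 + 4*u) = u*(u + 3)*(u + 4)
(5) = (x + 1)*(x - 1)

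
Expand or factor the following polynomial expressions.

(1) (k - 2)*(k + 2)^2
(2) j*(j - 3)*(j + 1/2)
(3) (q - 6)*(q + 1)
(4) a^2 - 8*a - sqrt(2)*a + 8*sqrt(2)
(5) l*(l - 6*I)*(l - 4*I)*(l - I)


(1) = k^3 + 2*k^2 - 4*k - 8
(2) = j^3 - 5*j^2/2 - 3*j/2
(3) = q^2 - 5*q - 6
(4) = (a - 8)*(a - sqrt(2))
(5) = l^4 - 11*I*l^3 - 34*l^2 + 24*I*l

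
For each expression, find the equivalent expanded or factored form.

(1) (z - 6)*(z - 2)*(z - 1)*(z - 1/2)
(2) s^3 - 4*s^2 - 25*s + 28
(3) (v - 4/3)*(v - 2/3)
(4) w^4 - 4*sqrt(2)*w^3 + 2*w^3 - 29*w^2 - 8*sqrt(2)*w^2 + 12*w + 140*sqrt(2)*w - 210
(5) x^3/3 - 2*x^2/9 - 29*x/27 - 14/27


(1) = z^4 - 19*z^3/2 + 49*z^2/2 - 22*z + 6
(2) = (s - 7)*(s - 1)*(s + 4)
(3) = v^2 - 2*v + 8/9
(4) = (w - 5)*(w + 7)*(w - 3*sqrt(2))*(w - sqrt(2))
(5) = (x/3 + 1/3)*(x - 7/3)*(x + 2/3)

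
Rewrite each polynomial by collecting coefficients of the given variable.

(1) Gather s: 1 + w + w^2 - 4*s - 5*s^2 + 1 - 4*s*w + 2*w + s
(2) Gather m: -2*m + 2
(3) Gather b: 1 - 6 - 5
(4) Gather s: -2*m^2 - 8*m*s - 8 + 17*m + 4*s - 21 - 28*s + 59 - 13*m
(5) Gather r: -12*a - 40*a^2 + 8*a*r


(1) = -5*s^2 + s*(-4*w - 3) + w^2 + 3*w + 2
(2) = 2 - 2*m
(3) = -10
(4) = -2*m^2 + 4*m + s*(-8*m - 24) + 30
(5) = -40*a^2 + 8*a*r - 12*a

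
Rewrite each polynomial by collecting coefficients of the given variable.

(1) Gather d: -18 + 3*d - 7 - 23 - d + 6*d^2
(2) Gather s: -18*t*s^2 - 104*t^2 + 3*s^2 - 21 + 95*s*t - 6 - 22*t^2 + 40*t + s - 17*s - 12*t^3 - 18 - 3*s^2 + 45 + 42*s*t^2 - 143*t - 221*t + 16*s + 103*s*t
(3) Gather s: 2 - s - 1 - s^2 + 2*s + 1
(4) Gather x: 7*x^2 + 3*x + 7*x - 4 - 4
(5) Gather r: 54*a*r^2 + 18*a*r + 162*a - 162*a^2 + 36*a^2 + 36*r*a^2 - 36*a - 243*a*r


(1) = 6*d^2 + 2*d - 48
(2) = -18*s^2*t + s*(42*t^2 + 198*t) - 12*t^3 - 126*t^2 - 324*t
(3) = -s^2 + s + 2
(4) = 7*x^2 + 10*x - 8
(5) = -126*a^2 + 54*a*r^2 + 126*a + r*(36*a^2 - 225*a)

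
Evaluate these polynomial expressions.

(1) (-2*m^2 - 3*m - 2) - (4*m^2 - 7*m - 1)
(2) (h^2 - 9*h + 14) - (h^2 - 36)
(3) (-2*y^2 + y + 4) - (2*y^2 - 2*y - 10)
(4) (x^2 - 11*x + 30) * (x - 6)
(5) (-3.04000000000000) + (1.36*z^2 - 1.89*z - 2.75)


(1) = -6*m^2 + 4*m - 1
(2) = 50 - 9*h
(3) = -4*y^2 + 3*y + 14
(4) = x^3 - 17*x^2 + 96*x - 180
(5) = 1.36*z^2 - 1.89*z - 5.79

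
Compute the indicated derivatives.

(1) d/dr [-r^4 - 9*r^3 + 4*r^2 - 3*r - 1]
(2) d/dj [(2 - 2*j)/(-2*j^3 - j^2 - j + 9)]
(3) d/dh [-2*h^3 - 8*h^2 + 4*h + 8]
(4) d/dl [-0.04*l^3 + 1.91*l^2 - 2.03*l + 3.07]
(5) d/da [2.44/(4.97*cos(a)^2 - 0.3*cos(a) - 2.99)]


(1) = -4*r^3 - 27*r^2 + 8*r - 3
(2) = 2*(2*j^3 + j^2 + j - (j - 1)*(6*j^2 + 2*j + 1) - 9)/(2*j^3 + j^2 + j - 9)^2
(3) = -6*h^2 - 16*h + 4
(4) = -0.12*l^2 + 3.82*l - 2.03
(5) = (24.2536*cos(a) - 0.732)*sin(a)/(-4.97*cos(a)^2 + 0.3*cos(a) + 2.99)^2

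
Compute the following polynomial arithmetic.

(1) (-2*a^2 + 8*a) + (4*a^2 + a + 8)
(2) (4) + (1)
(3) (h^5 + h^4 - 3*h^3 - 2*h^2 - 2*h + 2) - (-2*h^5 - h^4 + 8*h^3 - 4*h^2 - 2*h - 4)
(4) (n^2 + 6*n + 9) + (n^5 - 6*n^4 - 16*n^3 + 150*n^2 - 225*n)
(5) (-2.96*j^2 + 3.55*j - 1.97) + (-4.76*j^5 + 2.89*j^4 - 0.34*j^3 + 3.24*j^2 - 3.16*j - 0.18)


(1) = 2*a^2 + 9*a + 8
(2) = 5
(3) = 3*h^5 + 2*h^4 - 11*h^3 + 2*h^2 + 6
(4) = n^5 - 6*n^4 - 16*n^3 + 151*n^2 - 219*n + 9
(5) = -4.76*j^5 + 2.89*j^4 - 0.34*j^3 + 0.28*j^2 + 0.39*j - 2.15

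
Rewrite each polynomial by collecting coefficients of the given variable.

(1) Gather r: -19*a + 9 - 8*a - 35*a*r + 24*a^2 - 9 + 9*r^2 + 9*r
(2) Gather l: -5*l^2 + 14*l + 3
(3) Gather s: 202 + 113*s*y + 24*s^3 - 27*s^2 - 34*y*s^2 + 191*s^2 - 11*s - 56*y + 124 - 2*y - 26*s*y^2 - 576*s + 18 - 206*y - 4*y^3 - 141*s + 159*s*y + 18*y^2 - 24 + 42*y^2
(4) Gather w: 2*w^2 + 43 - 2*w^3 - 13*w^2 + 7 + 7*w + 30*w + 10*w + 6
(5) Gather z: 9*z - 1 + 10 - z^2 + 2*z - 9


(1) = 24*a^2 - 27*a + 9*r^2 + r*(9 - 35*a)
(2) = -5*l^2 + 14*l + 3
(3) = 24*s^3 + s^2*(164 - 34*y) + s*(-26*y^2 + 272*y - 728) - 4*y^3 + 60*y^2 - 264*y + 320
(4) = -2*w^3 - 11*w^2 + 47*w + 56
(5) = -z^2 + 11*z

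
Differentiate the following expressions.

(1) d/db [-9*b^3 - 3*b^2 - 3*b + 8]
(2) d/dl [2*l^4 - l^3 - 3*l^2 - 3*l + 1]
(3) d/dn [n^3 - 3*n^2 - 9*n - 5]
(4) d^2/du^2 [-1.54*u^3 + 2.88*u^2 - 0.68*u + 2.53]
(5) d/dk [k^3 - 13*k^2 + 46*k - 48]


(1) = -27*b^2 - 6*b - 3
(2) = 8*l^3 - 3*l^2 - 6*l - 3
(3) = 3*n^2 - 6*n - 9
(4) = 5.76 - 9.24*u
(5) = 3*k^2 - 26*k + 46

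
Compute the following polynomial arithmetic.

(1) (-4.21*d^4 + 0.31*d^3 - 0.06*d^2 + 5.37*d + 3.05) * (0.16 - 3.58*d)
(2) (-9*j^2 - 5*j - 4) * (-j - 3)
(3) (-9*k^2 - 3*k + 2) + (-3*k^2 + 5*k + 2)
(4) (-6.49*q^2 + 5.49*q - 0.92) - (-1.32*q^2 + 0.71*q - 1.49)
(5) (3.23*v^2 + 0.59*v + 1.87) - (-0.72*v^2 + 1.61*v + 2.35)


(1) = 15.0718*d^5 - 1.7834*d^4 + 0.2644*d^3 - 19.2342*d^2 - 10.0598*d + 0.488
(2) = 9*j^3 + 32*j^2 + 19*j + 12
(3) = -12*k^2 + 2*k + 4
(4) = -5.17*q^2 + 4.78*q + 0.57
(5) = 3.95*v^2 - 1.02*v - 0.48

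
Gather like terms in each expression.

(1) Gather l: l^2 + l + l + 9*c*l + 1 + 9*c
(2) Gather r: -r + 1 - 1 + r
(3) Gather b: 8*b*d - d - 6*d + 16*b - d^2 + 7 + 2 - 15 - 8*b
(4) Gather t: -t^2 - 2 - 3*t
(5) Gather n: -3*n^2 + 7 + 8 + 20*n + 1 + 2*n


(1) = 9*c + l^2 + l*(9*c + 2) + 1
(2) = 0
(3) = b*(8*d + 8) - d^2 - 7*d - 6
(4) = -t^2 - 3*t - 2
(5) = -3*n^2 + 22*n + 16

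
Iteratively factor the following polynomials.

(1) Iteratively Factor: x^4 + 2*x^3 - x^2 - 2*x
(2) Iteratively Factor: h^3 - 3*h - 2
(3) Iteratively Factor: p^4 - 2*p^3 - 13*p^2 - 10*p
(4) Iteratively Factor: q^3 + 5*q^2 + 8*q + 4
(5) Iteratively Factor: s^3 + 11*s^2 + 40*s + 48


(1) = (x + 1)*(x^3 + x^2 - 2*x) = (x - 1)*(x + 1)*(x^2 + 2*x) = (x - 1)*(x + 1)*(x + 2)*(x)
(2) = (h - 2)*(h^2 + 2*h + 1) = (h - 2)*(h + 1)*(h + 1)
(3) = (p - 5)*(p^3 + 3*p^2 + 2*p) = (p - 5)*(p + 1)*(p^2 + 2*p) = p*(p - 5)*(p + 1)*(p + 2)
(4) = (q + 2)*(q^2 + 3*q + 2) = (q + 2)^2*(q + 1)
(5) = (s + 4)*(s^2 + 7*s + 12) = (s + 4)^2*(s + 3)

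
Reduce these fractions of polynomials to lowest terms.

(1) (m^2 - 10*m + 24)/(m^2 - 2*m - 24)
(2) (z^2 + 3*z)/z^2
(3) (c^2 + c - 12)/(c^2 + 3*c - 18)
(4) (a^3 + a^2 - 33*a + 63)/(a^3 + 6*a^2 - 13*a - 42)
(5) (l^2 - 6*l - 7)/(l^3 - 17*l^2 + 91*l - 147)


(1) = (m - 4)/(m + 4)
(2) = (z + 3)/z
(3) = (c + 4)/(c + 6)
(4) = (a - 3)/(a + 2)
(5) = (l + 1)/(l^2 - 10*l + 21)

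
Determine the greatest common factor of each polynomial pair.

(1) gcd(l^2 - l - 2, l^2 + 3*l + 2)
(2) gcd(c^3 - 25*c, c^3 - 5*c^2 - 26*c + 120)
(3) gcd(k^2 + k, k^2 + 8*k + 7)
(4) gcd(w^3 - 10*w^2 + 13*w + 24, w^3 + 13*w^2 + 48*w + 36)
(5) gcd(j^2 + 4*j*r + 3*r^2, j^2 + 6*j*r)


(1) = l + 1
(2) = gcd(c*(c - 5)*(c + 5), (c - 6)*(c - 4)*(c + 5)) = c + 5
(3) = gcd(k*(k + 1), (k + 1)*(k + 7)) = k + 1
(4) = w + 1
(5) = gcd((j + r)*(j + 3*r), j*(j + 6*r)) = 1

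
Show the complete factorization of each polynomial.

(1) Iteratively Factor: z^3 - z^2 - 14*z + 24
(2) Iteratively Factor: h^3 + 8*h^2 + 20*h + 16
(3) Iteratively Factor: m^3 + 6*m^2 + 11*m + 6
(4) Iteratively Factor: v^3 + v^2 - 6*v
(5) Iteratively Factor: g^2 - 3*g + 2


(1) = (z - 3)*(z^2 + 2*z - 8) = (z - 3)*(z + 4)*(z - 2)
(2) = (h + 2)*(h^2 + 6*h + 8) = (h + 2)*(h + 4)*(h + 2)
(3) = (m + 3)*(m^2 + 3*m + 2) = (m + 2)*(m + 3)*(m + 1)
(4) = (v - 2)*(v^2 + 3*v) = v*(v - 2)*(v + 3)
(5) = (g - 2)*(g - 1)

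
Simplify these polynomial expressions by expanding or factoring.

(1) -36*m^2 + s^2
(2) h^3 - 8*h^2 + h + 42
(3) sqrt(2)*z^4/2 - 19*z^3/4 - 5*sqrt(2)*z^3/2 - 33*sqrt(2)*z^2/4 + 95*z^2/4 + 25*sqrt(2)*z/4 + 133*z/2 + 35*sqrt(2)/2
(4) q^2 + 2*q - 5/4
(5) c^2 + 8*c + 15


(1) = (-6*m + s)*(6*m + s)
(2) = (h - 7)*(h - 3)*(h + 2)
(3) = (z/2 + 1)*(z - 7)*(z - 5*sqrt(2))*(sqrt(2)*z + 1/2)
(4) = (q - 1/2)*(q + 5/2)
(5) = (c + 3)*(c + 5)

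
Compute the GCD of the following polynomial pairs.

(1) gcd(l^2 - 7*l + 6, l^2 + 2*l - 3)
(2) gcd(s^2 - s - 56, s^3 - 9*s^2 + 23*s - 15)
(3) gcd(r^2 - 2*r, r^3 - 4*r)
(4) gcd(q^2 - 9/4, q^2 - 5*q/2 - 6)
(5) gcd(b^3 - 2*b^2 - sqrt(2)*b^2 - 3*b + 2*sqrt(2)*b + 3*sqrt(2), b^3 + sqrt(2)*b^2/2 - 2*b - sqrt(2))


(1) = gcd((l - 6)*(l - 1), (l - 1)*(l + 3)) = l - 1
(2) = gcd((s - 8)*(s + 7), (s - 5)*(s - 3)*(s - 1)) = 1
(3) = gcd(r*(r - 2), r*(r - 2)*(r + 2)) = r^2 - 2*r
(4) = q + 3/2
(5) = gcd((b - 3)*(b + 1)*(b - sqrt(2)), (b - sqrt(2))*(b + sqrt(2)/2)*(b + sqrt(2))) = b - sqrt(2)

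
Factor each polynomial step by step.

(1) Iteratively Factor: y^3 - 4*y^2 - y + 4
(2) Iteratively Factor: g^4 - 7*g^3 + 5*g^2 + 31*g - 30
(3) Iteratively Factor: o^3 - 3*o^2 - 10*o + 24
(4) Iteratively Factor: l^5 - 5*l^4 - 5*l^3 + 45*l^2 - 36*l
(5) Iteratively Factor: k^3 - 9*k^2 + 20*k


(1) = (y + 1)*(y^2 - 5*y + 4) = (y - 1)*(y + 1)*(y - 4)
(2) = (g - 1)*(g^3 - 6*g^2 - g + 30) = (g - 3)*(g - 1)*(g^2 - 3*g - 10) = (g - 3)*(g - 1)*(g + 2)*(g - 5)
(3) = (o - 4)*(o^2 + o - 6) = (o - 4)*(o + 3)*(o - 2)
(4) = (l - 1)*(l^4 - 4*l^3 - 9*l^2 + 36*l) = l*(l - 1)*(l^3 - 4*l^2 - 9*l + 36) = l*(l - 1)*(l + 3)*(l^2 - 7*l + 12) = l*(l - 4)*(l - 1)*(l + 3)*(l - 3)
(5) = (k - 5)*(k^2 - 4*k) = k*(k - 5)*(k - 4)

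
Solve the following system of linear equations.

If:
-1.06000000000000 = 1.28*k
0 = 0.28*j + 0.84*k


Then:
j = 2.48
k = -0.83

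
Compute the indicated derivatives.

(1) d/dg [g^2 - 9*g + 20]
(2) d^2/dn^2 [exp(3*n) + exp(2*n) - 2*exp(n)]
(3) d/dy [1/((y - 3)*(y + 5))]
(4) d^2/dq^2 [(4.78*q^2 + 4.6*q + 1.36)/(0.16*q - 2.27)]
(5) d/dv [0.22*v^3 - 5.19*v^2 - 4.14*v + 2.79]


(1) = 2*g - 9
(2) = (9*exp(2*n) + 4*exp(n) - 2)*exp(n)
(3) = 2*(-y - 1)/(y^4 + 4*y^3 - 26*y^2 - 60*y + 225)
(4) = 52.672796/(0.004096*q^3 - 0.174336*q^2 + 2.473392*q - 11.697083)
(5) = 0.66*v^2 - 10.38*v - 4.14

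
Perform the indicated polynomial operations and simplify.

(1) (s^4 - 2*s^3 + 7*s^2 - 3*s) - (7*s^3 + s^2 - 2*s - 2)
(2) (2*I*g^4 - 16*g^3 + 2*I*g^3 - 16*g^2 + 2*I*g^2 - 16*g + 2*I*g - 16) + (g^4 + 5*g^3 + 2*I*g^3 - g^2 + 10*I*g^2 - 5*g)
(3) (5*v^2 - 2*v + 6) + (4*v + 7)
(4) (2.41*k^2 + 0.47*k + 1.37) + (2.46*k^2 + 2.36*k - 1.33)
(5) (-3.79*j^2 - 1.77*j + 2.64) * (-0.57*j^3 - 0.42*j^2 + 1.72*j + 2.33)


(1) = s^4 - 9*s^3 + 6*s^2 - s + 2
(2) = g^4 + 2*I*g^4 - 11*g^3 + 4*I*g^3 - 17*g^2 + 12*I*g^2 - 21*g + 2*I*g - 16
(3) = 5*v^2 + 2*v + 13
(4) = 4.87*k^2 + 2.83*k + 0.04
(5) = 2.1603*j^5 + 2.6007*j^4 - 7.2802*j^3 - 12.9839*j^2 + 0.4167*j + 6.1512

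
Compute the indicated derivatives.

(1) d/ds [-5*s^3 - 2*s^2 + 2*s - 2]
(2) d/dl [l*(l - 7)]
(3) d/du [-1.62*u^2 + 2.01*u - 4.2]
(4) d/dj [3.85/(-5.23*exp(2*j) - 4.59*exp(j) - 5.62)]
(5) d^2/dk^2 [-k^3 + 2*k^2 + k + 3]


(1) = -15*s^2 - 4*s + 2
(2) = 2*l - 7
(3) = 2.01 - 3.24*u
(4) = (40.271*exp(j) + 17.6715)*exp(j)/(5.23*exp(2*j) + 4.59*exp(j) + 5.62)^2
(5) = 4 - 6*k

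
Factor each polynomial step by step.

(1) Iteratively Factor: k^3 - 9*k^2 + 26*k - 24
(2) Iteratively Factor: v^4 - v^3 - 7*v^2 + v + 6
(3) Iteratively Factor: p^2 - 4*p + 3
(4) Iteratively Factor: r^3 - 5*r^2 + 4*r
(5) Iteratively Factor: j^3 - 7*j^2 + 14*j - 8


(1) = (k - 2)*(k^2 - 7*k + 12) = (k - 3)*(k - 2)*(k - 4)
(2) = (v + 1)*(v^3 - 2*v^2 - 5*v + 6) = (v - 1)*(v + 1)*(v^2 - v - 6) = (v - 1)*(v + 1)*(v + 2)*(v - 3)
(3) = (p - 3)*(p - 1)
(4) = (r)*(r^2 - 5*r + 4) = r*(r - 1)*(r - 4)
(5) = (j - 1)*(j^2 - 6*j + 8) = (j - 4)*(j - 1)*(j - 2)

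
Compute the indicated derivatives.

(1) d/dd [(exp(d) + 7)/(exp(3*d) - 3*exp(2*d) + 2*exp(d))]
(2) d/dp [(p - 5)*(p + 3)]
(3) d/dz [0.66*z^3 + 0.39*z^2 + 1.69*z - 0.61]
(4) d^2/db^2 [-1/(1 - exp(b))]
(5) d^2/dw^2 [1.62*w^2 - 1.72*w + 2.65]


(1) = 2*(-exp(3*d) - 9*exp(2*d) + 21*exp(d) - 7)*exp(-d)/(exp(4*d) - 6*exp(3*d) + 13*exp(2*d) - 12*exp(d) + 4)
(2) = 2*p - 2
(3) = 1.98*z^2 + 0.78*z + 1.69
(4) = (exp(b) + 1)*exp(b)/(exp(b) - 1)^3
(5) = 3.24000000000000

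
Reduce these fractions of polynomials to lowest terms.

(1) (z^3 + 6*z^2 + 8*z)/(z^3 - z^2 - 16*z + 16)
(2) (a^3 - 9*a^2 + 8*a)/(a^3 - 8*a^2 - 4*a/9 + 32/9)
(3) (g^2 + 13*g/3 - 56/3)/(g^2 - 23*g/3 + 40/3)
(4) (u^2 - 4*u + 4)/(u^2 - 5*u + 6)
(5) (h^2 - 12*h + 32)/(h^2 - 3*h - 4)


(1) = (z^2 + 2*z)/(z^2 - 5*z + 4)
(2) = (9*a^2 - 9*a)/(9*a^2 - 4)
(3) = (g + 7)/(g - 5)
(4) = (u - 2)/(u - 3)
(5) = (h - 8)/(h + 1)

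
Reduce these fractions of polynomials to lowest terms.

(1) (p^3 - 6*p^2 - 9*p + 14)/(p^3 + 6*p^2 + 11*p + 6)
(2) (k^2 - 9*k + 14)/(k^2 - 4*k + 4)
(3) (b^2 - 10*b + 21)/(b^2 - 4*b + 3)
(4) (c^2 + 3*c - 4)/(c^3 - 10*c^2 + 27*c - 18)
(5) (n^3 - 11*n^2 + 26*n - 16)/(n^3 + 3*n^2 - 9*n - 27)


(1) = (p^2 - 8*p + 7)/(p^2 + 4*p + 3)
(2) = (k - 7)/(k - 2)
(3) = (b - 7)/(b - 1)
(4) = (c + 4)/(c^2 - 9*c + 18)
(5) = (n^3 - 11*n^2 + 26*n - 16)/(n^3 + 3*n^2 - 9*n - 27)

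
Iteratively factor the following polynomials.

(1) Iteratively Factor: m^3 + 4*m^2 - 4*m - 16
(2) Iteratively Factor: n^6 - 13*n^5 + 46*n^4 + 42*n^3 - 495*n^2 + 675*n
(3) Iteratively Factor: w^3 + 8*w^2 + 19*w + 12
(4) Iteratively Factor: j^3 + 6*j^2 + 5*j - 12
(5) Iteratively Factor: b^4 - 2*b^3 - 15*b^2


(1) = (m - 2)*(m^2 + 6*m + 8) = (m - 2)*(m + 4)*(m + 2)
(2) = (n - 5)*(n^5 - 8*n^4 + 6*n^3 + 72*n^2 - 135*n) = (n - 5)*(n - 3)*(n^4 - 5*n^3 - 9*n^2 + 45*n) = (n - 5)*(n - 3)^2*(n^3 - 2*n^2 - 15*n) = n*(n - 5)*(n - 3)^2*(n^2 - 2*n - 15) = n*(n - 5)*(n - 3)^2*(n + 3)*(n - 5)
(3) = (w + 1)*(w^2 + 7*w + 12) = (w + 1)*(w + 4)*(w + 3)
(4) = (j + 3)*(j^2 + 3*j - 4) = (j + 3)*(j + 4)*(j - 1)
(5) = (b)*(b^3 - 2*b^2 - 15*b) = b^2*(b^2 - 2*b - 15) = b^2*(b - 5)*(b + 3)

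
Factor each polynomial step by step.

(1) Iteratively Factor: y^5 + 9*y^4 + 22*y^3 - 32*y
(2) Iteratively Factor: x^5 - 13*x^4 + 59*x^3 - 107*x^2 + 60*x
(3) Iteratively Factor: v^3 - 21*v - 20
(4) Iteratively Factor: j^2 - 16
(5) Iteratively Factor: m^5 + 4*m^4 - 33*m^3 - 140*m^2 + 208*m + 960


(1) = (y + 4)*(y^4 + 5*y^3 + 2*y^2 - 8*y) = (y + 4)^2*(y^3 + y^2 - 2*y) = y*(y + 4)^2*(y^2 + y - 2) = y*(y + 2)*(y + 4)^2*(y - 1)
(2) = (x - 4)*(x^4 - 9*x^3 + 23*x^2 - 15*x) = (x - 4)*(x - 3)*(x^3 - 6*x^2 + 5*x) = (x - 5)*(x - 4)*(x - 3)*(x^2 - x) = x*(x - 5)*(x - 4)*(x - 3)*(x - 1)
(3) = (v + 4)*(v^2 - 4*v - 5) = (v - 5)*(v + 4)*(v + 1)
(4) = (j + 4)*(j - 4)
(5) = (m + 4)*(m^4 - 33*m^2 - 8*m + 240) = (m - 3)*(m + 4)*(m^3 + 3*m^2 - 24*m - 80) = (m - 3)*(m + 4)^2*(m^2 - m - 20) = (m - 5)*(m - 3)*(m + 4)^2*(m + 4)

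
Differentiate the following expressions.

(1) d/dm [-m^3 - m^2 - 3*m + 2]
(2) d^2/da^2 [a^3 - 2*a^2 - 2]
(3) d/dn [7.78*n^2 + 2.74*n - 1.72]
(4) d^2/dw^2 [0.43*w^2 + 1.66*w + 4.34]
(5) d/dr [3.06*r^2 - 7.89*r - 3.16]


(1) = -3*m^2 - 2*m - 3
(2) = 6*a - 4
(3) = 15.56*n + 2.74
(4) = 0.860000000000000
(5) = 6.12*r - 7.89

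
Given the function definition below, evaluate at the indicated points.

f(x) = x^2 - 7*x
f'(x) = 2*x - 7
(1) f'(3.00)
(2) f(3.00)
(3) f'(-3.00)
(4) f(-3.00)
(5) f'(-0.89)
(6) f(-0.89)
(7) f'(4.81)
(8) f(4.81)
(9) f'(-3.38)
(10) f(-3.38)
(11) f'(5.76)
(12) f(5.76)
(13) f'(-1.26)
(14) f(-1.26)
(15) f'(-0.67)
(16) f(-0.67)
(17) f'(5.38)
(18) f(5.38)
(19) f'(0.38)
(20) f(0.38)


(1) = -1.00
(2) = -12.00
(3) = -13.00
(4) = 30.00
(5) = -8.78
(6) = 7.02
(7) = 2.62
(8) = -10.53
(9) = -13.76
(10) = 35.08
(11) = 4.52
(12) = -7.14
(13) = -9.52
(14) = 10.41
(15) = -8.34
(16) = 5.14
(17) = 3.76
(18) = -8.72
(19) = -6.24
(20) = -2.52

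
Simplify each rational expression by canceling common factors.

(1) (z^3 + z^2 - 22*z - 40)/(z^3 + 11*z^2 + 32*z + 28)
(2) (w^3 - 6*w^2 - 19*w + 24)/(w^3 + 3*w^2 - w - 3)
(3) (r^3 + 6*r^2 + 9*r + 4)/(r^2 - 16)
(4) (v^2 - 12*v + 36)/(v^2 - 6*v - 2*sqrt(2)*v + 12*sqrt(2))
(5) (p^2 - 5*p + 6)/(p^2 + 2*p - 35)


(1) = (z^2 - z - 20)/(z^2 + 9*z + 14)
(2) = (w - 8)/(w + 1)
(3) = (r^2 + 2*r + 1)/(r - 4)
(4) = (v - 6)/(v - 2*sqrt(2))
(5) = (p^2 - 5*p + 6)/(p^2 + 2*p - 35)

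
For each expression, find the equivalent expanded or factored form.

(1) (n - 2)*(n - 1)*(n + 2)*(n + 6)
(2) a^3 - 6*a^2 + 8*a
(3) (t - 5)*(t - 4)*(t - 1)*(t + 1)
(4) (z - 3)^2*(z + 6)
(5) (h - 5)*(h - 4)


(1) = n^4 + 5*n^3 - 10*n^2 - 20*n + 24
(2) = a*(a - 4)*(a - 2)
(3) = t^4 - 9*t^3 + 19*t^2 + 9*t - 20
(4) = z^3 - 27*z + 54
(5) = h^2 - 9*h + 20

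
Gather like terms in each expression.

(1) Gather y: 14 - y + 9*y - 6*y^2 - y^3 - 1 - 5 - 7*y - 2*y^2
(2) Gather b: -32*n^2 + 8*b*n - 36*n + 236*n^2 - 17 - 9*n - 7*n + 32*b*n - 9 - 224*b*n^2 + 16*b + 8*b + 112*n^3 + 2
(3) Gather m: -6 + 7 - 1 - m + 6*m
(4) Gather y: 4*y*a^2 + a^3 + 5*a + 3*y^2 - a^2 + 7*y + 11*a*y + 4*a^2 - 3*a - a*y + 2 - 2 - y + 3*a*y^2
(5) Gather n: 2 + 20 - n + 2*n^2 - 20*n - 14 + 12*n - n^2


(1) = -y^3 - 8*y^2 + y + 8
(2) = b*(-224*n^2 + 40*n + 24) + 112*n^3 + 204*n^2 - 52*n - 24
(3) = 5*m
(4) = a^3 + 3*a^2 + 2*a + y^2*(3*a + 3) + y*(4*a^2 + 10*a + 6)
(5) = n^2 - 9*n + 8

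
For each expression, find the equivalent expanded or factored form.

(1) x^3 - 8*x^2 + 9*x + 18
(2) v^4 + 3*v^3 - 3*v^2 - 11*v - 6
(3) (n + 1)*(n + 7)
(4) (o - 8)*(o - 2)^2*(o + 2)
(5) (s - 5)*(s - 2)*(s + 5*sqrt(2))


(1) = (x - 6)*(x - 3)*(x + 1)
(2) = (v - 2)*(v + 1)^2*(v + 3)
(3) = n^2 + 8*n + 7
(4) = o^4 - 10*o^3 + 12*o^2 + 40*o - 64
(5) = s^3 - 7*s^2 + 5*sqrt(2)*s^2 - 35*sqrt(2)*s + 10*s + 50*sqrt(2)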